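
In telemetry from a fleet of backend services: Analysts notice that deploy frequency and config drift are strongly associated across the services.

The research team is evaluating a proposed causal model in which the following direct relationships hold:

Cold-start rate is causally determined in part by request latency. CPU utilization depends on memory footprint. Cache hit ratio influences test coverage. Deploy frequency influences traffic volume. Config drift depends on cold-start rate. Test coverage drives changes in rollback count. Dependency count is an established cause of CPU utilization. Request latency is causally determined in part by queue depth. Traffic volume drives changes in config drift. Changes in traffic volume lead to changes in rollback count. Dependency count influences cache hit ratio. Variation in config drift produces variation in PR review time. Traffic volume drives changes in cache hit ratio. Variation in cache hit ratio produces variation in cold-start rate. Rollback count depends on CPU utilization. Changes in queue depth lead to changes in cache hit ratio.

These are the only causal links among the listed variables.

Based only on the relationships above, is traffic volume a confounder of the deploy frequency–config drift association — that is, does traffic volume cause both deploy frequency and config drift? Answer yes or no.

Traffic volume has no stated causal path to deploy frequency. A confounder must cause both variables, so traffic volume does not qualify.

no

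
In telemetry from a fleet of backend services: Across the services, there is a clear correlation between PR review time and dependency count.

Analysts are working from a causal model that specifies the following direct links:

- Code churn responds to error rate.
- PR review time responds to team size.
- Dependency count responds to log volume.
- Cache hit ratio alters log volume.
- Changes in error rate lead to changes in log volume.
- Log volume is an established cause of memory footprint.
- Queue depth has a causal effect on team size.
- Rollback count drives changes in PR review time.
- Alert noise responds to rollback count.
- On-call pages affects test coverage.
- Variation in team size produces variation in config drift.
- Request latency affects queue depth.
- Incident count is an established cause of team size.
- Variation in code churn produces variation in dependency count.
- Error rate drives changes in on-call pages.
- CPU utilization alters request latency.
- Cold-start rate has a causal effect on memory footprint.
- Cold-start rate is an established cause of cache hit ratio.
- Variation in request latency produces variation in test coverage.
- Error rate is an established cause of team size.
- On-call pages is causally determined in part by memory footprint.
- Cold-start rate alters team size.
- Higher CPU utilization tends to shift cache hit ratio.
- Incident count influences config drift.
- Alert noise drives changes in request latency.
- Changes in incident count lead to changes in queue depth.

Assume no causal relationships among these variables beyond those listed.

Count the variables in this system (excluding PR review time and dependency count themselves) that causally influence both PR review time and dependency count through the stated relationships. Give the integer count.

3

The common causes are: CPU utilization (to PR review time via CPU utilization → request latency → queue depth → team size → PR review time; to dependency count via CPU utilization → cache hit ratio → log volume → dependency count); cold-start rate (to PR review time via cold-start rate → team size → PR review time; to dependency count via cold-start rate → cache hit ratio → log volume → dependency count); error rate (to PR review time via error rate → team size → PR review time; to dependency count via error rate → log volume → dependency count).
Every other variable lacks a causal path to at least one of PR review time and dependency count.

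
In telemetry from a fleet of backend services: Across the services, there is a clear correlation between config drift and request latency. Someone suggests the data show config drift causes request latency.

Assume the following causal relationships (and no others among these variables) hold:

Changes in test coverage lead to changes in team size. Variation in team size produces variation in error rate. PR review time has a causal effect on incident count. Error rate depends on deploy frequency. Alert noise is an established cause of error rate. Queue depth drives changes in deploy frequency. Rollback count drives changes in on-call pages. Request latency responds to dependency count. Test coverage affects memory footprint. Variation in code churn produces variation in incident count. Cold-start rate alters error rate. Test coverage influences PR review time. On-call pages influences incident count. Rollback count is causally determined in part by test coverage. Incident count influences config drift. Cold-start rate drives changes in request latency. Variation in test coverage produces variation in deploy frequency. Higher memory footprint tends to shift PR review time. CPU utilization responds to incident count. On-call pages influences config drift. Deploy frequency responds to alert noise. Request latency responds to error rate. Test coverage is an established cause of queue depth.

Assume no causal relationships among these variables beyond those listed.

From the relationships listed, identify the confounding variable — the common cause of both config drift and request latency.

Test coverage has a causal path to config drift (test coverage → PR review time → incident count → config drift) and a separate causal path to request latency (test coverage → team size → error rate → request latency), so it is a common cause of both.
No stated relationship gives config drift a causal route to request latency, so the correlation is explained by the shared upstream cause rather than a direct effect.

test coverage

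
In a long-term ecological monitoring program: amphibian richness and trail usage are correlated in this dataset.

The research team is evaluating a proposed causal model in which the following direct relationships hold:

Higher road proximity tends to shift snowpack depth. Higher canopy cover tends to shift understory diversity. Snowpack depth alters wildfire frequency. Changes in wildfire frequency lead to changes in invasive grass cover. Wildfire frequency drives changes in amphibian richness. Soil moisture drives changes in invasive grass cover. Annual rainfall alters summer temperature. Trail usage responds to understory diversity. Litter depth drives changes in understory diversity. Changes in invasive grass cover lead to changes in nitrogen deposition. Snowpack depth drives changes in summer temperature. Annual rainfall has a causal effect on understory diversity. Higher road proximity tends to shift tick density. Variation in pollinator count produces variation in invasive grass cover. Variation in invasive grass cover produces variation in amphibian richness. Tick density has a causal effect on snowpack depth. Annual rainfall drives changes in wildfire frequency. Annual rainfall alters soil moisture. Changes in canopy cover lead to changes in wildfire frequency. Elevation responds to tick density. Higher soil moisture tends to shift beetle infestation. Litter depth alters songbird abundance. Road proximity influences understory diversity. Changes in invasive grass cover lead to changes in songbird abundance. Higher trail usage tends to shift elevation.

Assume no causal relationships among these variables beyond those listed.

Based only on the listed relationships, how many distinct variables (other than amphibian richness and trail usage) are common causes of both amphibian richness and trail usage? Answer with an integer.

3

The common causes are: annual rainfall (to amphibian richness via annual rainfall → wildfire frequency → amphibian richness; to trail usage via annual rainfall → understory diversity → trail usage); canopy cover (to amphibian richness via canopy cover → wildfire frequency → amphibian richness; to trail usage via canopy cover → understory diversity → trail usage); road proximity (to amphibian richness via road proximity → snowpack depth → wildfire frequency → amphibian richness; to trail usage via road proximity → understory diversity → trail usage).
Every other variable lacks a causal path to at least one of amphibian richness and trail usage.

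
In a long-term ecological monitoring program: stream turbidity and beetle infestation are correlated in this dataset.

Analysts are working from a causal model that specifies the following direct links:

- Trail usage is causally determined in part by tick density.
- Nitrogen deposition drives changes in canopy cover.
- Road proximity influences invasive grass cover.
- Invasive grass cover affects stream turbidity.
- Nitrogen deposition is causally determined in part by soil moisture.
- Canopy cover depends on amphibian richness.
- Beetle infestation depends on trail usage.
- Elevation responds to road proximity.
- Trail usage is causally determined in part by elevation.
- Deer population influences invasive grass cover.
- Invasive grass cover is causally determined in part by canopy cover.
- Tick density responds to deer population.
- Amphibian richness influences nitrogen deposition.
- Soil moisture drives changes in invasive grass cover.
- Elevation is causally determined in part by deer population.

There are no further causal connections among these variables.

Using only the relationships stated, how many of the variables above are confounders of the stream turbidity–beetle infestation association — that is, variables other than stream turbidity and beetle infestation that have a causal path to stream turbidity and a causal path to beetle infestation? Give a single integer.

2

The common causes are: deer population (to stream turbidity via deer population → invasive grass cover → stream turbidity; to beetle infestation via deer population → tick density → trail usage → beetle infestation); road proximity (to stream turbidity via road proximity → invasive grass cover → stream turbidity; to beetle infestation via road proximity → elevation → trail usage → beetle infestation).
Every other variable lacks a causal path to at least one of stream turbidity and beetle infestation.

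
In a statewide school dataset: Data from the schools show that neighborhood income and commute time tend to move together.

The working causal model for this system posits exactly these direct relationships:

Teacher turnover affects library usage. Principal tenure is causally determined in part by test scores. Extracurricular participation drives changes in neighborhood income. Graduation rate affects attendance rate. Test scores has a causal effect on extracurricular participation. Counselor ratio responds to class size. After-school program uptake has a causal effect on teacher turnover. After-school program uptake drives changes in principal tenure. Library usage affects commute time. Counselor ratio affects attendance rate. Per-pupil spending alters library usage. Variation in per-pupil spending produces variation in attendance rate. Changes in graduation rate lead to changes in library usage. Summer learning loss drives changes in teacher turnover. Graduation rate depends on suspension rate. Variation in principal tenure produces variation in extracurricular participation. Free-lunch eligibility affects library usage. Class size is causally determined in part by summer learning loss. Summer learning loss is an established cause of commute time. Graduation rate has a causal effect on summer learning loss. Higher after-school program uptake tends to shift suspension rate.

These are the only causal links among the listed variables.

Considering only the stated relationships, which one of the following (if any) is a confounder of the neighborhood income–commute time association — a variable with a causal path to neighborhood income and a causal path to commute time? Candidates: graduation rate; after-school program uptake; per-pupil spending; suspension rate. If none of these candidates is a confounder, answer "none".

After-school program uptake causes neighborhood income (after-school program uptake → principal tenure → extracurricular participation → neighborhood income) and also causes commute time (after-school program uptake → teacher turnover → library usage → commute time); it is a common cause of both.
Each of the other candidates lacks a causal path to at least one of neighborhood income and commute time, so they do not confound the relationship.

after-school program uptake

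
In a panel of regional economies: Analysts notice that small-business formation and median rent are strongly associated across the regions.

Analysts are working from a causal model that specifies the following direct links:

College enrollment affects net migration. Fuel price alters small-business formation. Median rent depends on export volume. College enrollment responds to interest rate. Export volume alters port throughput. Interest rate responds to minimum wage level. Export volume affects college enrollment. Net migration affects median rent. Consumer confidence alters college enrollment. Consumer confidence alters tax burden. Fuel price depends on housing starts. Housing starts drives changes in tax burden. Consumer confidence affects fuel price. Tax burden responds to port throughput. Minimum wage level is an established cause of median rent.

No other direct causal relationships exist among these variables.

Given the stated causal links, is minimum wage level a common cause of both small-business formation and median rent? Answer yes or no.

Minimum wage level has no stated causal path to small-business formation. A confounder must cause both variables, so minimum wage level does not qualify.

no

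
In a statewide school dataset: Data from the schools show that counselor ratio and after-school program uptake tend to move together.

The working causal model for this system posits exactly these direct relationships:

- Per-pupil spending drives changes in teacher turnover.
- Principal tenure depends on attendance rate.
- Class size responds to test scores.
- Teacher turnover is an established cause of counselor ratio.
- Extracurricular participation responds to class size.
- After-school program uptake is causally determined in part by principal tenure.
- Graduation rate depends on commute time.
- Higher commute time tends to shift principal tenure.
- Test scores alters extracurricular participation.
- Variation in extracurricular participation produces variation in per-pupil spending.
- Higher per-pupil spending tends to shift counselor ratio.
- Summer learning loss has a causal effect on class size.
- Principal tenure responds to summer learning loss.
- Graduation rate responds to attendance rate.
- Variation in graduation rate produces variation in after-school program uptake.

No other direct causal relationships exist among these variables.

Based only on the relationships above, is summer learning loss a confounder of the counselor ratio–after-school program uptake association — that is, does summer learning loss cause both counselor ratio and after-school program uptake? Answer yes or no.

Summer learning loss has a causal path to counselor ratio (summer learning loss → class size → extracurricular participation → per-pupil spending → counselor ratio) and to after-school program uptake (summer learning loss → principal tenure → after-school program uptake), so it is a common cause of both — a confounder.

yes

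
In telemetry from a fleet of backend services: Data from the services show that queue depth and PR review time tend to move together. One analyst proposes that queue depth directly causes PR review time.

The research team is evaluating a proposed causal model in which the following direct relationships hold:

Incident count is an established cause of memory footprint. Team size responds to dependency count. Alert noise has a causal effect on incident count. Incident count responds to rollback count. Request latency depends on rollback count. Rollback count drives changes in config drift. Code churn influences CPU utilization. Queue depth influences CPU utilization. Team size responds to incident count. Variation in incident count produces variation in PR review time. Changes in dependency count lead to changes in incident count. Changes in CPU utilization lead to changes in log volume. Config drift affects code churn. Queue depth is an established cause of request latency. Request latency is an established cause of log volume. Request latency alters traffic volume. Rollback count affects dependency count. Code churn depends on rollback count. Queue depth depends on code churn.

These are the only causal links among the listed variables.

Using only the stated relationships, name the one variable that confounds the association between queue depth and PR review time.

Rollback count has a causal path to queue depth (rollback count → code churn → queue depth) and a separate causal path to PR review time (rollback count → incident count → PR review time), so it is a common cause of both.
No stated relationship gives queue depth a causal route to PR review time, so the correlation is explained by the shared upstream cause rather than a direct effect.

rollback count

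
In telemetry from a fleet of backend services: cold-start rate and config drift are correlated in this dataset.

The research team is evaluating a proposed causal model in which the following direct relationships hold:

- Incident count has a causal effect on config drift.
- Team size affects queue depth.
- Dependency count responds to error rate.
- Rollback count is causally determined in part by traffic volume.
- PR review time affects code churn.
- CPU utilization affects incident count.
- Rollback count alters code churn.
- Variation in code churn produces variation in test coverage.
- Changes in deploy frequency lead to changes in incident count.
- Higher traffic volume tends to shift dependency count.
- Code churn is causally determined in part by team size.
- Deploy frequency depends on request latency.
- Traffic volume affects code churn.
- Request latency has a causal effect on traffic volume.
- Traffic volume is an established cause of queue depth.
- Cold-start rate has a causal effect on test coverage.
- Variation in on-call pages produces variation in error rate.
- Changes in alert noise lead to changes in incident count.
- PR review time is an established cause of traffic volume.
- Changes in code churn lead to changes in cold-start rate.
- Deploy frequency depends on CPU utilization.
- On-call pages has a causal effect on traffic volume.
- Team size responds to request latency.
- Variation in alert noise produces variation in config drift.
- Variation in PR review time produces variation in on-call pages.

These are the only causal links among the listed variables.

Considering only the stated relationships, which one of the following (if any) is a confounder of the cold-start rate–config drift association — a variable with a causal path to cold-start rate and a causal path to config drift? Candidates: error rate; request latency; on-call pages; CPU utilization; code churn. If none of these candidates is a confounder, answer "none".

Request latency causes cold-start rate (request latency → team size → code churn → cold-start rate) and also causes config drift (request latency → deploy frequency → incident count → config drift); it is a common cause of both.
Each of the other candidates lacks a causal path to at least one of cold-start rate and config drift, so they do not confound the relationship.

request latency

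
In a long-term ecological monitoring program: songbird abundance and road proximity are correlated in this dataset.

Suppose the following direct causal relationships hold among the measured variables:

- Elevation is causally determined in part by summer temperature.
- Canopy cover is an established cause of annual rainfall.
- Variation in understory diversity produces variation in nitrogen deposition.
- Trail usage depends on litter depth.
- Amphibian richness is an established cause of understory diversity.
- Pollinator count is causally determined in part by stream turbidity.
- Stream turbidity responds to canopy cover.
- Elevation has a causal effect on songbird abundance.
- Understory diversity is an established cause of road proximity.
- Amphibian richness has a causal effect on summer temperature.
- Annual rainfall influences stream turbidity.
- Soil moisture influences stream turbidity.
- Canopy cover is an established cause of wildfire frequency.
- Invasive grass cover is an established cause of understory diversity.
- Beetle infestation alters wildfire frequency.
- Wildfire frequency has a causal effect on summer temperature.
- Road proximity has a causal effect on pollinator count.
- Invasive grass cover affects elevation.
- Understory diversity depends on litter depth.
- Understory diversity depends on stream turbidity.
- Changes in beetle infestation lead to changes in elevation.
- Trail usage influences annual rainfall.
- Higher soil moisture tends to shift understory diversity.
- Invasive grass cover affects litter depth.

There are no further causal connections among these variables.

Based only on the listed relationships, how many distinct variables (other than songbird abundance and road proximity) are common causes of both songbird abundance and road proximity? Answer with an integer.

3

The common causes are: amphibian richness (to songbird abundance via amphibian richness → summer temperature → elevation → songbird abundance; to road proximity via amphibian richness → understory diversity → road proximity); canopy cover (to songbird abundance via canopy cover → wildfire frequency → summer temperature → elevation → songbird abundance; to road proximity via canopy cover → stream turbidity → understory diversity → road proximity); invasive grass cover (to songbird abundance via invasive grass cover → elevation → songbird abundance; to road proximity via invasive grass cover → understory diversity → road proximity).
Every other variable lacks a causal path to at least one of songbird abundance and road proximity.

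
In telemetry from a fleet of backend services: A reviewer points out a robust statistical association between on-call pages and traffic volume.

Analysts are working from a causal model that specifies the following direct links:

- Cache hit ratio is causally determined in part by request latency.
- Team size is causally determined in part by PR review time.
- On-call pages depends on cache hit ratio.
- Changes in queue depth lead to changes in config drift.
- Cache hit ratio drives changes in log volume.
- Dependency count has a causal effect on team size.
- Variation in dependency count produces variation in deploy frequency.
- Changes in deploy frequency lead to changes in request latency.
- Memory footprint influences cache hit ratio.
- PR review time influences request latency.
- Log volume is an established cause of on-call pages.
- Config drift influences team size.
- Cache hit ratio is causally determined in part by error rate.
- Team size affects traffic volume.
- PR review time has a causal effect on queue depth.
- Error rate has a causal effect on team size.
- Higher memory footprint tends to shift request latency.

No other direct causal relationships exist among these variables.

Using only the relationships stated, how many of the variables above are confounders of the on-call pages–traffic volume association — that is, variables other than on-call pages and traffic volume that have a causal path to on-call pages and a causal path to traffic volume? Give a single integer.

3

The common causes are: PR review time (to on-call pages via PR review time → request latency → cache hit ratio → on-call pages; to traffic volume via PR review time → team size → traffic volume); dependency count (to on-call pages via dependency count → deploy frequency → request latency → cache hit ratio → on-call pages; to traffic volume via dependency count → team size → traffic volume); error rate (to on-call pages via error rate → cache hit ratio → on-call pages; to traffic volume via error rate → team size → traffic volume).
Every other variable lacks a causal path to at least one of on-call pages and traffic volume.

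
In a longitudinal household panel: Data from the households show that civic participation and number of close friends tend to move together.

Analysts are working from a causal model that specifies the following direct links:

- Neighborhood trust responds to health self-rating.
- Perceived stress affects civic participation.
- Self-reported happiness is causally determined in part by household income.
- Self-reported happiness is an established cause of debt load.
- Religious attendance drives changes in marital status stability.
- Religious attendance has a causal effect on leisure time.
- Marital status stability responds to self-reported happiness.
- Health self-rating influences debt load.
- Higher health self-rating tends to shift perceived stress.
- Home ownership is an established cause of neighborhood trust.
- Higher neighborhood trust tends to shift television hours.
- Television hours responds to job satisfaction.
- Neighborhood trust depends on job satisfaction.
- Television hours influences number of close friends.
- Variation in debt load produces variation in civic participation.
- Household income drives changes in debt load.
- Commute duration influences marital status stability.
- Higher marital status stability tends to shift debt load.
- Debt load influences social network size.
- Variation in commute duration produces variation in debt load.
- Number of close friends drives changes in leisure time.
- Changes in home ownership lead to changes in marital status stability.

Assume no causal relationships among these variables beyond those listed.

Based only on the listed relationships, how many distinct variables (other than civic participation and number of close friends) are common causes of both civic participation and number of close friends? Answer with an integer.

2

The common causes are: health self-rating (to civic participation via health self-rating → perceived stress → civic participation; to number of close friends via health self-rating → neighborhood trust → television hours → number of close friends); home ownership (to civic participation via home ownership → marital status stability → debt load → civic participation; to number of close friends via home ownership → neighborhood trust → television hours → number of close friends).
Every other variable lacks a causal path to at least one of civic participation and number of close friends.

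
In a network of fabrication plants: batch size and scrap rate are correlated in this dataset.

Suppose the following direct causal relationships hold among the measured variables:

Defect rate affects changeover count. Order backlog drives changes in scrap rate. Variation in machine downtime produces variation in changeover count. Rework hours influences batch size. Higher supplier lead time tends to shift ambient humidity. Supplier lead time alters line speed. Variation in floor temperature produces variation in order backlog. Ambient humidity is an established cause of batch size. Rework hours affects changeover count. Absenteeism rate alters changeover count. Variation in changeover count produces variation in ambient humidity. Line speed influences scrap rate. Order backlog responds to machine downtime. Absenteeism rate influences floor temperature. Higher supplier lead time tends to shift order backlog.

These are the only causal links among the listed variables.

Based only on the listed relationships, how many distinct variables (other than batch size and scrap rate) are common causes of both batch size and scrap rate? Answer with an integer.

The common causes are: absenteeism rate (to batch size via absenteeism rate → changeover count → ambient humidity → batch size; to scrap rate via absenteeism rate → floor temperature → order backlog → scrap rate); machine downtime (to batch size via machine downtime → changeover count → ambient humidity → batch size; to scrap rate via machine downtime → order backlog → scrap rate); supplier lead time (to batch size via supplier lead time → ambient humidity → batch size; to scrap rate via supplier lead time → order backlog → scrap rate).
Every other variable lacks a causal path to at least one of batch size and scrap rate.

3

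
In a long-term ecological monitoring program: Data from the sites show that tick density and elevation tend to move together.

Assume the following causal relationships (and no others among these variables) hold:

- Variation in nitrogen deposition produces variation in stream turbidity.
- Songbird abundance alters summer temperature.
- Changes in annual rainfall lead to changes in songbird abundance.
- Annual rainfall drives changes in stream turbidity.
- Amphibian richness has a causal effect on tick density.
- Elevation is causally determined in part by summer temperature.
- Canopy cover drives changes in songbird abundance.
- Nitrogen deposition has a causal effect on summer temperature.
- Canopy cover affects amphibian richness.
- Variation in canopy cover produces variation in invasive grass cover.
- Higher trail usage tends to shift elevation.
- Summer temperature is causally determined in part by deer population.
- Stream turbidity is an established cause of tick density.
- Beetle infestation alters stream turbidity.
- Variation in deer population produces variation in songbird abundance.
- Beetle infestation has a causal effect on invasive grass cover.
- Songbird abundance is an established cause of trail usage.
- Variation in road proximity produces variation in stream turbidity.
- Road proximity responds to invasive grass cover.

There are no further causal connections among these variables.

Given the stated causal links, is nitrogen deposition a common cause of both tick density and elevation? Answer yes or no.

Nitrogen deposition has a causal path to tick density (nitrogen deposition → stream turbidity → tick density) and to elevation (nitrogen deposition → summer temperature → elevation), so it is a common cause of both — a confounder.

yes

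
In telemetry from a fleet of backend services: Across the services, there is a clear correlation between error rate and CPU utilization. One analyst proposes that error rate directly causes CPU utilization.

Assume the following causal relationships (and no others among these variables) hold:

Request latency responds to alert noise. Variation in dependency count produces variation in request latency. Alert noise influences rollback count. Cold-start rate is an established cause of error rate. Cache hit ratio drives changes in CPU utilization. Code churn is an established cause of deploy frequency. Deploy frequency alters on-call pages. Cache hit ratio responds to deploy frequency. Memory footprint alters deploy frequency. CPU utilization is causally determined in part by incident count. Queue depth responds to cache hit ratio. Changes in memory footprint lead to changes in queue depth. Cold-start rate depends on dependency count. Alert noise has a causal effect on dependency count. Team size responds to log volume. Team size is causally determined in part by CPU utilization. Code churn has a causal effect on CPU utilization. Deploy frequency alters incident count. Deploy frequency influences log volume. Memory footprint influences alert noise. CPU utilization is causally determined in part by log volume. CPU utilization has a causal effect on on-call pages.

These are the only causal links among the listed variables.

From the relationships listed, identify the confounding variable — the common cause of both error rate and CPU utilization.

memory footprint

Memory footprint has a causal path to error rate (memory footprint → alert noise → dependency count → cold-start rate → error rate) and a separate causal path to CPU utilization (memory footprint → deploy frequency → log volume → CPU utilization), so it is a common cause of both.
No stated relationship gives error rate a causal route to CPU utilization, so the correlation is explained by the shared upstream cause rather than a direct effect.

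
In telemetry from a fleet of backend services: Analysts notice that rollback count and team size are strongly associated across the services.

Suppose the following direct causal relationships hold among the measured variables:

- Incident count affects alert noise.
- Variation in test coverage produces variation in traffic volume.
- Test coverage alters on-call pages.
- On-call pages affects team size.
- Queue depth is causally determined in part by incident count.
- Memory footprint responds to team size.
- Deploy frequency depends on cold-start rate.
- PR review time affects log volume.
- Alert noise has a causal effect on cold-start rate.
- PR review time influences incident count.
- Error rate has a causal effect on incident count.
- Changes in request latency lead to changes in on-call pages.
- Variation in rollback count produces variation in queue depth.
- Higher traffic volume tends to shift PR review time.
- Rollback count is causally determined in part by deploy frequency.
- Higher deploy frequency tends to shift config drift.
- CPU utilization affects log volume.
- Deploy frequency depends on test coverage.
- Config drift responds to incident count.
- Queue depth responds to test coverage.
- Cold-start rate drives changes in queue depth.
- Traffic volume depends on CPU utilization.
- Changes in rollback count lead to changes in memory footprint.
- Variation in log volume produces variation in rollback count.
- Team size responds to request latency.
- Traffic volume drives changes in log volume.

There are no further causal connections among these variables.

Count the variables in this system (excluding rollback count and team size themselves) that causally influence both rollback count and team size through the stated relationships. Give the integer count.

The common causes are: test coverage (to rollback count via test coverage → deploy frequency → rollback count; to team size via test coverage → on-call pages → team size).
Every other variable lacks a causal path to at least one of rollback count and team size.

1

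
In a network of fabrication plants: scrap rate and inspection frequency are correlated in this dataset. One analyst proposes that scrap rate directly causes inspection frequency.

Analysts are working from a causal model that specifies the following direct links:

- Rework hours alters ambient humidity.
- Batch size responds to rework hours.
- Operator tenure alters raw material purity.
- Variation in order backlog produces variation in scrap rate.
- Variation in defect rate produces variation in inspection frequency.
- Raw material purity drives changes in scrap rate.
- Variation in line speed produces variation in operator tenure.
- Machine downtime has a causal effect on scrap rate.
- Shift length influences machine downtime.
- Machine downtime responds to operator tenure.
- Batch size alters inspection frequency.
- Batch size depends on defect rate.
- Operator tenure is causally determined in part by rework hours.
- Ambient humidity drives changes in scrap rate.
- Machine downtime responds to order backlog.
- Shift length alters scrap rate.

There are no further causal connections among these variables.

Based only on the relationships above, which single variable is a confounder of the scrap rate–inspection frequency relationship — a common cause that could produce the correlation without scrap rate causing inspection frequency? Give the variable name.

rework hours

Rework hours has a causal path to scrap rate (rework hours → ambient humidity → scrap rate) and a separate causal path to inspection frequency (rework hours → batch size → inspection frequency), so it is a common cause of both.
No stated relationship gives scrap rate a causal route to inspection frequency, so the correlation is explained by the shared upstream cause rather than a direct effect.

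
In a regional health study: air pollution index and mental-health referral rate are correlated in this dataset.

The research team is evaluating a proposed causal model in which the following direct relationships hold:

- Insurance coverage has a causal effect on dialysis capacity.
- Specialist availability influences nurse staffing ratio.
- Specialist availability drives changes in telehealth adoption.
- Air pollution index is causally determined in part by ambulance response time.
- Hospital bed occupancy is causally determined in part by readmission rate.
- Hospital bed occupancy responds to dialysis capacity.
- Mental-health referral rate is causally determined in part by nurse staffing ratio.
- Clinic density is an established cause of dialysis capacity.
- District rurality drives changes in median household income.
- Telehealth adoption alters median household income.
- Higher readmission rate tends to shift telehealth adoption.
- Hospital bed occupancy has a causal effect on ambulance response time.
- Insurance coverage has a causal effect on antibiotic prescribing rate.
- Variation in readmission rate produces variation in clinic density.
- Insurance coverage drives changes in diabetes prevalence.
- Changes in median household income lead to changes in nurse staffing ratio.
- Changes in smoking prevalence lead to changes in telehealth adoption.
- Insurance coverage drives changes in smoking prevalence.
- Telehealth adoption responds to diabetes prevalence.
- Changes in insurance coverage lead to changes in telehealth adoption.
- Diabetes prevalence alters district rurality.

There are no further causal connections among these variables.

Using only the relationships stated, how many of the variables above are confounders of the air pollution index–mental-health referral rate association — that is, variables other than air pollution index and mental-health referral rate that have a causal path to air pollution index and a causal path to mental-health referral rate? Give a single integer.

2

The common causes are: insurance coverage (to air pollution index via insurance coverage → dialysis capacity → hospital bed occupancy → ambulance response time → air pollution index; to mental-health referral rate via insurance coverage → telehealth adoption → median household income → nurse staffing ratio → mental-health referral rate); readmission rate (to air pollution index via readmission rate → hospital bed occupancy → ambulance response time → air pollution index; to mental-health referral rate via readmission rate → telehealth adoption → median household income → nurse staffing ratio → mental-health referral rate).
Every other variable lacks a causal path to at least one of air pollution index and mental-health referral rate.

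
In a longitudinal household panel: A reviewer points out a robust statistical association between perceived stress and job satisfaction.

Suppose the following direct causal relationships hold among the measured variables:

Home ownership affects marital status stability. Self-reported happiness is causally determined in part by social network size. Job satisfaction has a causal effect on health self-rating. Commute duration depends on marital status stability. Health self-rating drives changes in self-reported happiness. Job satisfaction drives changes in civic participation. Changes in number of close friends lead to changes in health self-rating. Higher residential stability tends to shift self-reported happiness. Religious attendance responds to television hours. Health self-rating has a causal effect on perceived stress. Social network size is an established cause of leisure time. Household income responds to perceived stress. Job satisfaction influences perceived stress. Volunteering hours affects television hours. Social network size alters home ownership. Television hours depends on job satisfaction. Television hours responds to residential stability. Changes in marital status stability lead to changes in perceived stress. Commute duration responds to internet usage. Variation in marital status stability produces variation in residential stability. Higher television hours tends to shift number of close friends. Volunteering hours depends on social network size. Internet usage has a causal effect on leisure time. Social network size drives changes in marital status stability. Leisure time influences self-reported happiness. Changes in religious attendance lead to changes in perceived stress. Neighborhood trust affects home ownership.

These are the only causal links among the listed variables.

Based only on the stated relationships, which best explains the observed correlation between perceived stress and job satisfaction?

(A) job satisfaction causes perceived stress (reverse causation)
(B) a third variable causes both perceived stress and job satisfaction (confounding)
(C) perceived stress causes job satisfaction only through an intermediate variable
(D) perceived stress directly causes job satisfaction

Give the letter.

A

The stated link runs job satisfaction → perceived stress; perceived stress has no causal path to job satisfaction. No variable causes both, so confounding is ruled out. The correlation reflects reverse causation.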